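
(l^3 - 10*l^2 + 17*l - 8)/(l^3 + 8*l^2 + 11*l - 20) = (l^2 - 9*l + 8)/(l^2 + 9*l + 20)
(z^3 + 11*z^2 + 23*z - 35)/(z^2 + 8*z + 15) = (z^2 + 6*z - 7)/(z + 3)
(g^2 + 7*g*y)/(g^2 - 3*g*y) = (g + 7*y)/(g - 3*y)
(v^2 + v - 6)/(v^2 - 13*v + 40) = (v^2 + v - 6)/(v^2 - 13*v + 40)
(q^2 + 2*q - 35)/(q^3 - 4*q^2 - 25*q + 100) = (q + 7)/(q^2 + q - 20)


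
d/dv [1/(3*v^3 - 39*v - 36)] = (13/3 - v^2)/(-v^3 + 13*v + 12)^2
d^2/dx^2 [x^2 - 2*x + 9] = 2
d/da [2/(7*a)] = -2/(7*a^2)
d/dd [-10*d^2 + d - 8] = 1 - 20*d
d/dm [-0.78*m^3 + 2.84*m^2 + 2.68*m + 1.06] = -2.34*m^2 + 5.68*m + 2.68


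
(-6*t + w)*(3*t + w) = -18*t^2 - 3*t*w + w^2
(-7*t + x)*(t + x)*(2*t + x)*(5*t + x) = -70*t^4 - 109*t^3*x - 39*t^2*x^2 + t*x^3 + x^4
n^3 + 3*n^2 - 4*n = n*(n - 1)*(n + 4)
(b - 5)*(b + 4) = b^2 - b - 20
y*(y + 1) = y^2 + y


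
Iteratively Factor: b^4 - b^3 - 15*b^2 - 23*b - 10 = (b - 5)*(b^3 + 4*b^2 + 5*b + 2) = (b - 5)*(b + 1)*(b^2 + 3*b + 2) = (b - 5)*(b + 1)*(b + 2)*(b + 1)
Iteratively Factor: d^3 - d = (d)*(d^2 - 1) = d*(d + 1)*(d - 1)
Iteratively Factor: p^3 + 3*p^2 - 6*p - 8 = (p + 1)*(p^2 + 2*p - 8) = (p - 2)*(p + 1)*(p + 4)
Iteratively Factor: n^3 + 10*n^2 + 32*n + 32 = (n + 4)*(n^2 + 6*n + 8) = (n + 4)^2*(n + 2)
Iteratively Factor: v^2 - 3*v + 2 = (v - 2)*(v - 1)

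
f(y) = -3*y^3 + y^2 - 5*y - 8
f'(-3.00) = -92.00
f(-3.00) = 97.00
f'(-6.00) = -341.00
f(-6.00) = 706.00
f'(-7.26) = -493.89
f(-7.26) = 1228.98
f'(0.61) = -7.13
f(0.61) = -11.36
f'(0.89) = -10.35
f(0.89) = -13.77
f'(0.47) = -6.05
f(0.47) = -10.44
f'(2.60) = -60.64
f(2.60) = -66.97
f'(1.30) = -17.61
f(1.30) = -19.40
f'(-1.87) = -40.21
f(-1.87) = 24.46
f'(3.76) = -124.72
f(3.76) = -172.13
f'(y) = -9*y^2 + 2*y - 5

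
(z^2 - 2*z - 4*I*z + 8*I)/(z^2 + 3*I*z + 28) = (z - 2)/(z + 7*I)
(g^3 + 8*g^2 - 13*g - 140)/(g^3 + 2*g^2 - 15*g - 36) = (g^2 + 12*g + 35)/(g^2 + 6*g + 9)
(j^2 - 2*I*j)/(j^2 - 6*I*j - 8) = j/(j - 4*I)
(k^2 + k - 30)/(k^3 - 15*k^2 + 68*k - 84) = (k^2 + k - 30)/(k^3 - 15*k^2 + 68*k - 84)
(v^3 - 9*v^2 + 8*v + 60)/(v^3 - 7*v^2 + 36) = (v - 5)/(v - 3)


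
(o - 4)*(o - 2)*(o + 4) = o^3 - 2*o^2 - 16*o + 32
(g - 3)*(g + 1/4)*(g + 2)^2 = g^4 + 5*g^3/4 - 31*g^2/4 - 14*g - 3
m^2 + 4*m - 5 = (m - 1)*(m + 5)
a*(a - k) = a^2 - a*k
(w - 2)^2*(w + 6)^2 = w^4 + 8*w^3 - 8*w^2 - 96*w + 144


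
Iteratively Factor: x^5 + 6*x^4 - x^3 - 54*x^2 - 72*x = (x + 3)*(x^4 + 3*x^3 - 10*x^2 - 24*x) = (x + 2)*(x + 3)*(x^3 + x^2 - 12*x) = (x + 2)*(x + 3)*(x + 4)*(x^2 - 3*x) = (x - 3)*(x + 2)*(x + 3)*(x + 4)*(x)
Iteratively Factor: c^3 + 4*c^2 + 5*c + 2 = (c + 1)*(c^2 + 3*c + 2) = (c + 1)^2*(c + 2)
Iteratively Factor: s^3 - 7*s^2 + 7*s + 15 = (s + 1)*(s^2 - 8*s + 15) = (s - 3)*(s + 1)*(s - 5)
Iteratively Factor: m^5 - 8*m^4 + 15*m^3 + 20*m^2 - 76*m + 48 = (m - 2)*(m^4 - 6*m^3 + 3*m^2 + 26*m - 24) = (m - 4)*(m - 2)*(m^3 - 2*m^2 - 5*m + 6) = (m - 4)*(m - 3)*(m - 2)*(m^2 + m - 2) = (m - 4)*(m - 3)*(m - 2)*(m + 2)*(m - 1)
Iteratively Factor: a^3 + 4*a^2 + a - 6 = (a + 2)*(a^2 + 2*a - 3) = (a + 2)*(a + 3)*(a - 1)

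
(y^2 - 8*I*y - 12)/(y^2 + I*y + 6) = (y - 6*I)/(y + 3*I)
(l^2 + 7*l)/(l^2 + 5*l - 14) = l/(l - 2)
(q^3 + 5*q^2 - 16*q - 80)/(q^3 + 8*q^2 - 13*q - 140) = (q + 4)/(q + 7)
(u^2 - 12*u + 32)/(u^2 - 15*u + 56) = (u - 4)/(u - 7)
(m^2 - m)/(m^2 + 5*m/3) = 3*(m - 1)/(3*m + 5)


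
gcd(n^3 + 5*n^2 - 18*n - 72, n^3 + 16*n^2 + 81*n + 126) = n^2 + 9*n + 18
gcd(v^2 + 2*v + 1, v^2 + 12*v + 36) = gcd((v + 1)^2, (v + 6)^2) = 1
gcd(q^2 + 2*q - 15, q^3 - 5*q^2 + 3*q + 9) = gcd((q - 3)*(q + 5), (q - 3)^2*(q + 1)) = q - 3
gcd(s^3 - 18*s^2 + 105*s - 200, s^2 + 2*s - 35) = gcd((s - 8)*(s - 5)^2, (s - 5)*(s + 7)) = s - 5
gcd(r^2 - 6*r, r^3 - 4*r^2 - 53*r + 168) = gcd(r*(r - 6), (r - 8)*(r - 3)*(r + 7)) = 1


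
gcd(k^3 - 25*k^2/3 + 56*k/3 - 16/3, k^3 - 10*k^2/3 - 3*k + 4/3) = k^2 - 13*k/3 + 4/3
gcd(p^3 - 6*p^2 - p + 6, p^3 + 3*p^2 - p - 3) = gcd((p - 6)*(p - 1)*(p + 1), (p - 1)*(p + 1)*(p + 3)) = p^2 - 1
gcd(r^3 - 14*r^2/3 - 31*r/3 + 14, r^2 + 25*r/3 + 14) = r + 7/3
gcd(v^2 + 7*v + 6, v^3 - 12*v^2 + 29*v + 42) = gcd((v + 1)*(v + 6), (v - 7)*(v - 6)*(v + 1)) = v + 1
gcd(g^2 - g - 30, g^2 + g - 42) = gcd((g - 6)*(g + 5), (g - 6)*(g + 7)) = g - 6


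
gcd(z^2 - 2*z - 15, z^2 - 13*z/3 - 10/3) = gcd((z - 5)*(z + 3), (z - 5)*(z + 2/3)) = z - 5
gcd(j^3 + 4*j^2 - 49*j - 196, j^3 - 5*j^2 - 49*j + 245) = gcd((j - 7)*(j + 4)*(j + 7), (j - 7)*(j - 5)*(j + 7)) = j^2 - 49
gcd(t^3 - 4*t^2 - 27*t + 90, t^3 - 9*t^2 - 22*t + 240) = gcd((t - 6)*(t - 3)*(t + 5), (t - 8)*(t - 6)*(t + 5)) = t^2 - t - 30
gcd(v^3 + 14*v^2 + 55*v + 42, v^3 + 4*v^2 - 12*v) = v + 6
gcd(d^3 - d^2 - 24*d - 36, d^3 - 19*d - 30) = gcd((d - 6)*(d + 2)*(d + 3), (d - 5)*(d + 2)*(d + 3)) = d^2 + 5*d + 6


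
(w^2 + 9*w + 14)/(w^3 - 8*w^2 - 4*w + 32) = (w + 7)/(w^2 - 10*w + 16)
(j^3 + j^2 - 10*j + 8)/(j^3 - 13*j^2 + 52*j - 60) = (j^2 + 3*j - 4)/(j^2 - 11*j + 30)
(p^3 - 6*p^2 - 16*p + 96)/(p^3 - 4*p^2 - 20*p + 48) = (p - 4)/(p - 2)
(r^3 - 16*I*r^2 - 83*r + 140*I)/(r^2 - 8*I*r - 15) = (r^2 - 11*I*r - 28)/(r - 3*I)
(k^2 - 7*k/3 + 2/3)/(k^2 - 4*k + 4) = (k - 1/3)/(k - 2)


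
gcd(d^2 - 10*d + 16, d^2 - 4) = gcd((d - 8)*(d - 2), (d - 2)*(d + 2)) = d - 2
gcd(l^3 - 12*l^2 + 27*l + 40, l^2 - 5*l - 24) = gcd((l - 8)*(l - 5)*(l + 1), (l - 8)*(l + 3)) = l - 8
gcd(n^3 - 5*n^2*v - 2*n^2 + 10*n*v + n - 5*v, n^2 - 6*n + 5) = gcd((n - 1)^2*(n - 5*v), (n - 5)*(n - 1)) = n - 1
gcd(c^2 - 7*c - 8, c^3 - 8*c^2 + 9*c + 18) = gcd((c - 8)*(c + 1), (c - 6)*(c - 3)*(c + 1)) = c + 1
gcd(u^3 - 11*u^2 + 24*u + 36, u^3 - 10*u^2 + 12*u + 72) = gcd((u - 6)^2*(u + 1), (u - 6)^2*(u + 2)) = u^2 - 12*u + 36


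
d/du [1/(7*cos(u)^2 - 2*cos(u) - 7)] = 2*(7*cos(u) - 1)*sin(u)/(7*sin(u)^2 + 2*cos(u))^2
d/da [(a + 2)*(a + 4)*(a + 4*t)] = 3*a^2 + 8*a*t + 12*a + 24*t + 8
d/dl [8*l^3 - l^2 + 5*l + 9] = 24*l^2 - 2*l + 5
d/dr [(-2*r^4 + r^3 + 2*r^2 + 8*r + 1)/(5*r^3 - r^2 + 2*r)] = (-10*r^6 + 4*r^5 - 23*r^4 - 76*r^3 - 3*r^2 + 2*r - 2)/(r^2*(25*r^4 - 10*r^3 + 21*r^2 - 4*r + 4))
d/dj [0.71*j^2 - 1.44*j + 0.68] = 1.42*j - 1.44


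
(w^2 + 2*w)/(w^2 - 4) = w/(w - 2)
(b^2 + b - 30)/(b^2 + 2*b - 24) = (b - 5)/(b - 4)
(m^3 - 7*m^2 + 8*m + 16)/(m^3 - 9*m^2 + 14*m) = (m^3 - 7*m^2 + 8*m + 16)/(m*(m^2 - 9*m + 14))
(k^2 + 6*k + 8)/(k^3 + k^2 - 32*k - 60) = (k + 4)/(k^2 - k - 30)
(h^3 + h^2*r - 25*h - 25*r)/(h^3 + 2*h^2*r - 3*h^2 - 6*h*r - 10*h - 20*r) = (h^2 + h*r + 5*h + 5*r)/(h^2 + 2*h*r + 2*h + 4*r)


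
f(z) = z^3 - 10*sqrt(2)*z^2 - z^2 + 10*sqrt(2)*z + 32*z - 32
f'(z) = 3*z^2 - 20*sqrt(2)*z - 2*z + 10*sqrt(2) + 32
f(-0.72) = -73.45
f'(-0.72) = 69.50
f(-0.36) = -50.62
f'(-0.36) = 57.43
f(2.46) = 4.76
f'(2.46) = -10.20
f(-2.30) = -230.40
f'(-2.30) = 131.67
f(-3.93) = -507.91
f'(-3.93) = 211.49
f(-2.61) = -273.36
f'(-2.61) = 145.62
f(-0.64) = -68.00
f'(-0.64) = 66.75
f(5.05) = -56.36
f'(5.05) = -30.29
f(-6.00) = -1069.97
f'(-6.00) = 335.85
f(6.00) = -84.26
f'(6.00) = -27.56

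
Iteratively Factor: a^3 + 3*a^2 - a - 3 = (a + 1)*(a^2 + 2*a - 3) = (a + 1)*(a + 3)*(a - 1)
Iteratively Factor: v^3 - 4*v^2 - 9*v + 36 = (v + 3)*(v^2 - 7*v + 12) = (v - 4)*(v + 3)*(v - 3)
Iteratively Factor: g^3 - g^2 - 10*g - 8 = (g - 4)*(g^2 + 3*g + 2) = (g - 4)*(g + 2)*(g + 1)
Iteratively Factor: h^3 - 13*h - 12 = (h + 1)*(h^2 - h - 12) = (h + 1)*(h + 3)*(h - 4)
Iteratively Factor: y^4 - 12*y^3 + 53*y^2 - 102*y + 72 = (y - 4)*(y^3 - 8*y^2 + 21*y - 18) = (y - 4)*(y - 3)*(y^2 - 5*y + 6) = (y - 4)*(y - 3)*(y - 2)*(y - 3)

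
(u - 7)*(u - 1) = u^2 - 8*u + 7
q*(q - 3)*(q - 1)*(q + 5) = q^4 + q^3 - 17*q^2 + 15*q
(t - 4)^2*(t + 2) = t^3 - 6*t^2 + 32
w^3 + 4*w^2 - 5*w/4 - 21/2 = (w - 3/2)*(w + 2)*(w + 7/2)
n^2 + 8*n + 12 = (n + 2)*(n + 6)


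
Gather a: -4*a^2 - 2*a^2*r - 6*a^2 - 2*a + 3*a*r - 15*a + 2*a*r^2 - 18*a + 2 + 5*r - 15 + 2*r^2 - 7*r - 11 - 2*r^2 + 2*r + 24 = a^2*(-2*r - 10) + a*(2*r^2 + 3*r - 35)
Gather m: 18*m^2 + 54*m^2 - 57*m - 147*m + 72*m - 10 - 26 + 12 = 72*m^2 - 132*m - 24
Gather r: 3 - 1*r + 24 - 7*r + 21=48 - 8*r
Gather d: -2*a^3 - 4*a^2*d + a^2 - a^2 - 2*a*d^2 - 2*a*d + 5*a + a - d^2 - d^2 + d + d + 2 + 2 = -2*a^3 + 6*a + d^2*(-2*a - 2) + d*(-4*a^2 - 2*a + 2) + 4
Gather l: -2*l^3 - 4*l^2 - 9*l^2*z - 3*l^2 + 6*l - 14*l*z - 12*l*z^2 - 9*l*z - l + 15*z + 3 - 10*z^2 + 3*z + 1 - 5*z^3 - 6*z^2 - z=-2*l^3 + l^2*(-9*z - 7) + l*(-12*z^2 - 23*z + 5) - 5*z^3 - 16*z^2 + 17*z + 4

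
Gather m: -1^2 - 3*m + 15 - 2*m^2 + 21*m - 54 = -2*m^2 + 18*m - 40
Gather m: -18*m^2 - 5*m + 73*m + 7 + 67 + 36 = -18*m^2 + 68*m + 110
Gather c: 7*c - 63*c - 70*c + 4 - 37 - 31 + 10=-126*c - 54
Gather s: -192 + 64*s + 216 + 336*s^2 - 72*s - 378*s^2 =-42*s^2 - 8*s + 24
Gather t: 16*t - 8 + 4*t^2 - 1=4*t^2 + 16*t - 9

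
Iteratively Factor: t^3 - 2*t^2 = (t - 2)*(t^2) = t*(t - 2)*(t)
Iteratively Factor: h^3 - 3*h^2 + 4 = (h + 1)*(h^2 - 4*h + 4) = (h - 2)*(h + 1)*(h - 2)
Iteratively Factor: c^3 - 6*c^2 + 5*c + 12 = (c + 1)*(c^2 - 7*c + 12) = (c - 4)*(c + 1)*(c - 3)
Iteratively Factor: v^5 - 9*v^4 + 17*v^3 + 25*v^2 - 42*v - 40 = (v - 2)*(v^4 - 7*v^3 + 3*v^2 + 31*v + 20) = (v - 5)*(v - 2)*(v^3 - 2*v^2 - 7*v - 4) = (v - 5)*(v - 2)*(v + 1)*(v^2 - 3*v - 4) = (v - 5)*(v - 4)*(v - 2)*(v + 1)*(v + 1)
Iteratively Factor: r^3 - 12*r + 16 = (r + 4)*(r^2 - 4*r + 4) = (r - 2)*(r + 4)*(r - 2)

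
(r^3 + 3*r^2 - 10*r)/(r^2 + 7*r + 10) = r*(r - 2)/(r + 2)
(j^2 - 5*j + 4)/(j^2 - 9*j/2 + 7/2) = 2*(j - 4)/(2*j - 7)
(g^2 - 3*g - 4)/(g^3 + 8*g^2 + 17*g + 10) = (g - 4)/(g^2 + 7*g + 10)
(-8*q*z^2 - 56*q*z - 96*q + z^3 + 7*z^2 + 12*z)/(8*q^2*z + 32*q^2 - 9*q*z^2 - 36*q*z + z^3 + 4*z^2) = (z + 3)/(-q + z)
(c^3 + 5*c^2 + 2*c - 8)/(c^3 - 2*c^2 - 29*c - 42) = (c^2 + 3*c - 4)/(c^2 - 4*c - 21)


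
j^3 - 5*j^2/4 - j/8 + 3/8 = (j - 1)*(j - 3/4)*(j + 1/2)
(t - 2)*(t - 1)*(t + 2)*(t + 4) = t^4 + 3*t^3 - 8*t^2 - 12*t + 16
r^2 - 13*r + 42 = (r - 7)*(r - 6)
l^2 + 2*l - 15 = (l - 3)*(l + 5)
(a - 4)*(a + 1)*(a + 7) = a^3 + 4*a^2 - 25*a - 28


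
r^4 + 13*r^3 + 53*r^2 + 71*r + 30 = (r + 1)^2*(r + 5)*(r + 6)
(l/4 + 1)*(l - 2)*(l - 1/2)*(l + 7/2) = l^4/4 + 5*l^3/4 - 15*l^2/16 - 55*l/8 + 7/2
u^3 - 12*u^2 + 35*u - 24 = (u - 8)*(u - 3)*(u - 1)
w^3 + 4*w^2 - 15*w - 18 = (w - 3)*(w + 1)*(w + 6)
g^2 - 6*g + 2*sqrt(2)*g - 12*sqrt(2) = (g - 6)*(g + 2*sqrt(2))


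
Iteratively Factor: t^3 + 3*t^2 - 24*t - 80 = (t - 5)*(t^2 + 8*t + 16) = (t - 5)*(t + 4)*(t + 4)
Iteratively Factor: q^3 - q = (q - 1)*(q^2 + q) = (q - 1)*(q + 1)*(q)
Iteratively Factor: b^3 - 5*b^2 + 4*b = (b - 4)*(b^2 - b) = b*(b - 4)*(b - 1)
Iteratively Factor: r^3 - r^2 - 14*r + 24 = (r + 4)*(r^2 - 5*r + 6) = (r - 3)*(r + 4)*(r - 2)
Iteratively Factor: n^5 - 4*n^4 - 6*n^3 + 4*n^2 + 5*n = (n + 1)*(n^4 - 5*n^3 - n^2 + 5*n) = (n - 1)*(n + 1)*(n^3 - 4*n^2 - 5*n) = (n - 5)*(n - 1)*(n + 1)*(n^2 + n) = n*(n - 5)*(n - 1)*(n + 1)*(n + 1)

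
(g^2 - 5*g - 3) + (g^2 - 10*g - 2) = 2*g^2 - 15*g - 5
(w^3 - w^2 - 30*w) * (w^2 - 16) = w^5 - w^4 - 46*w^3 + 16*w^2 + 480*w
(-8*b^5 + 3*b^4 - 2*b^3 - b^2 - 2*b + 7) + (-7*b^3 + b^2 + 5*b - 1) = -8*b^5 + 3*b^4 - 9*b^3 + 3*b + 6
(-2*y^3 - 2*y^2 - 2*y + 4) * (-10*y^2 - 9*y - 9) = 20*y^5 + 38*y^4 + 56*y^3 - 4*y^2 - 18*y - 36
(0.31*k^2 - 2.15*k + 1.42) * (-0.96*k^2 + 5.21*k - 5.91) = -0.2976*k^4 + 3.6791*k^3 - 14.3968*k^2 + 20.1047*k - 8.3922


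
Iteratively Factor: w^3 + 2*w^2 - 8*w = (w - 2)*(w^2 + 4*w) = w*(w - 2)*(w + 4)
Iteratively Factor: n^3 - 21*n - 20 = (n - 5)*(n^2 + 5*n + 4) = (n - 5)*(n + 4)*(n + 1)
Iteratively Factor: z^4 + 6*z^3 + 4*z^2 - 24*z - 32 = (z + 2)*(z^3 + 4*z^2 - 4*z - 16) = (z - 2)*(z + 2)*(z^2 + 6*z + 8) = (z - 2)*(z + 2)^2*(z + 4)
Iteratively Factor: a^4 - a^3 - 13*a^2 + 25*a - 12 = (a - 1)*(a^3 - 13*a + 12) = (a - 3)*(a - 1)*(a^2 + 3*a - 4) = (a - 3)*(a - 1)^2*(a + 4)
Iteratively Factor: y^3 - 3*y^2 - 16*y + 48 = (y - 4)*(y^2 + y - 12) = (y - 4)*(y - 3)*(y + 4)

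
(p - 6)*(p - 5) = p^2 - 11*p + 30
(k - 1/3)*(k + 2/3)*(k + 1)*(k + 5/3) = k^4 + 3*k^3 + 7*k^2/3 - k/27 - 10/27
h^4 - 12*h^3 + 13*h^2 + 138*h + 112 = (h - 8)*(h - 7)*(h + 1)*(h + 2)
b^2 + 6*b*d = b*(b + 6*d)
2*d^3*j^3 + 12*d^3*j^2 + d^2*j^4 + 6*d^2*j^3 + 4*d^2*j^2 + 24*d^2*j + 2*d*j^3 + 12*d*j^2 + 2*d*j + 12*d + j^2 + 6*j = (2*d + j)*(j + 6)*(d*j + 1)^2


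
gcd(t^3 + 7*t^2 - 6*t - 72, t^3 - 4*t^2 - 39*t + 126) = t^2 + 3*t - 18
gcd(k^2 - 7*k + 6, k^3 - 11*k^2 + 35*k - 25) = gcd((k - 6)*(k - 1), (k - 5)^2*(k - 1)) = k - 1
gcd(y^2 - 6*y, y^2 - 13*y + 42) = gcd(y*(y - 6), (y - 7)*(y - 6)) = y - 6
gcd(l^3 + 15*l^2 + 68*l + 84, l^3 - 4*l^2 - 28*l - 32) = l + 2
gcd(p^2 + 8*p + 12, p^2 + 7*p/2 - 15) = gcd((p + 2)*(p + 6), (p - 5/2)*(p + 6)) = p + 6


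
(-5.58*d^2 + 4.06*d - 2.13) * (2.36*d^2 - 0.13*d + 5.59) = -13.1688*d^4 + 10.307*d^3 - 36.7468*d^2 + 22.9723*d - 11.9067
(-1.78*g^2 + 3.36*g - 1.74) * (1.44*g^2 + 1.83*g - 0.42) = -2.5632*g^4 + 1.581*g^3 + 4.3908*g^2 - 4.5954*g + 0.7308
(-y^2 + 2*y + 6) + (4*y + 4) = -y^2 + 6*y + 10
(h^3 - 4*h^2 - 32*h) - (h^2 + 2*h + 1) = h^3 - 5*h^2 - 34*h - 1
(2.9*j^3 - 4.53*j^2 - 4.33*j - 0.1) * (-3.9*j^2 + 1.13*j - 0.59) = -11.31*j^5 + 20.944*j^4 + 10.0571*j^3 - 1.8302*j^2 + 2.4417*j + 0.059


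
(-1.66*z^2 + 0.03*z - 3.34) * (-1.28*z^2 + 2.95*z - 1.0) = 2.1248*z^4 - 4.9354*z^3 + 6.0237*z^2 - 9.883*z + 3.34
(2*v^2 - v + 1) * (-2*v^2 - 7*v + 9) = -4*v^4 - 12*v^3 + 23*v^2 - 16*v + 9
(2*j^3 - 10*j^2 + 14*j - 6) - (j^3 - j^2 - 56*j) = j^3 - 9*j^2 + 70*j - 6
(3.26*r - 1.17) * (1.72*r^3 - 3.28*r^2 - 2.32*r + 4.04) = 5.6072*r^4 - 12.7052*r^3 - 3.7256*r^2 + 15.8848*r - 4.7268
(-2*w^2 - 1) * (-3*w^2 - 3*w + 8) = 6*w^4 + 6*w^3 - 13*w^2 + 3*w - 8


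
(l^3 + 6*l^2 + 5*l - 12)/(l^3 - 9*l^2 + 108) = (l^2 + 3*l - 4)/(l^2 - 12*l + 36)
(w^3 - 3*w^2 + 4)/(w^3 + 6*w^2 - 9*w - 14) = (w - 2)/(w + 7)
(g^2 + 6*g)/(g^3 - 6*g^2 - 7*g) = (g + 6)/(g^2 - 6*g - 7)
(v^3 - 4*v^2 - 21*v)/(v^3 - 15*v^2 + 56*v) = (v + 3)/(v - 8)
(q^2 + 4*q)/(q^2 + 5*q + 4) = q/(q + 1)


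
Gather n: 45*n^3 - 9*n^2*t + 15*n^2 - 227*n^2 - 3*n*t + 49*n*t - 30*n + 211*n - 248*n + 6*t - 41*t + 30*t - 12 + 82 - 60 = 45*n^3 + n^2*(-9*t - 212) + n*(46*t - 67) - 5*t + 10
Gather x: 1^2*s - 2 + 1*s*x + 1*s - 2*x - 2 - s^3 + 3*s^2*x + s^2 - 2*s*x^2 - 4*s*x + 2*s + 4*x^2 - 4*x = -s^3 + s^2 + 4*s + x^2*(4 - 2*s) + x*(3*s^2 - 3*s - 6) - 4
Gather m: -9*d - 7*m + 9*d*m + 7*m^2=-9*d + 7*m^2 + m*(9*d - 7)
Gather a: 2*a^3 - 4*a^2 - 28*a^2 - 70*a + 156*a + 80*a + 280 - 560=2*a^3 - 32*a^2 + 166*a - 280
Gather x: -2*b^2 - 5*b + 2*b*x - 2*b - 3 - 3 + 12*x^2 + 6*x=-2*b^2 - 7*b + 12*x^2 + x*(2*b + 6) - 6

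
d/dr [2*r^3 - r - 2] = 6*r^2 - 1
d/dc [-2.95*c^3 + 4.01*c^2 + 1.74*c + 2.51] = -8.85*c^2 + 8.02*c + 1.74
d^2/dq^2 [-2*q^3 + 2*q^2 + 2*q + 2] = 4 - 12*q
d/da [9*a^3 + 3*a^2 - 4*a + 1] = 27*a^2 + 6*a - 4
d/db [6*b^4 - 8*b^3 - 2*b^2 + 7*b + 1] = 24*b^3 - 24*b^2 - 4*b + 7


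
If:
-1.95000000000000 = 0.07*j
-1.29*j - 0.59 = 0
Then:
No Solution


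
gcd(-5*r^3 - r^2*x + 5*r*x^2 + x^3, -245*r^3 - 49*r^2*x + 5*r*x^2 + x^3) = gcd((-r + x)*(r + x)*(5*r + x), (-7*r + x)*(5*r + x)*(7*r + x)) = 5*r + x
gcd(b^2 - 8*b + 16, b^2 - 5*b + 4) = b - 4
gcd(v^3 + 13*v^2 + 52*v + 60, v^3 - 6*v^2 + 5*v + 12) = 1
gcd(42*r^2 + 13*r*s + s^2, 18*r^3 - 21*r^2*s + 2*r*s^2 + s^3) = 6*r + s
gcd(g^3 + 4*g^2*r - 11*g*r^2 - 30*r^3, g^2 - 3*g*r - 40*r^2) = g + 5*r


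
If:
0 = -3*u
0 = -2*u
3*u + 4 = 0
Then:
No Solution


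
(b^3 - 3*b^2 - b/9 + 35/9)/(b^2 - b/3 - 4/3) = (9*b^2 - 36*b + 35)/(3*(3*b - 4))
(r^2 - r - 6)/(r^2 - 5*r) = (r^2 - r - 6)/(r*(r - 5))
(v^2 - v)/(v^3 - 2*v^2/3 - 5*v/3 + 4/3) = 3*v/(3*v^2 + v - 4)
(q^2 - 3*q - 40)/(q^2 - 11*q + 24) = (q + 5)/(q - 3)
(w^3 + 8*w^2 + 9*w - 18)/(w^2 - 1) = (w^2 + 9*w + 18)/(w + 1)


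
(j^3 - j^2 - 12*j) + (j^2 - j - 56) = j^3 - 13*j - 56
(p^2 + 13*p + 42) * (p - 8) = p^3 + 5*p^2 - 62*p - 336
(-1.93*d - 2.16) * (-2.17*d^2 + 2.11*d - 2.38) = 4.1881*d^3 + 0.6149*d^2 + 0.0358000000000001*d + 5.1408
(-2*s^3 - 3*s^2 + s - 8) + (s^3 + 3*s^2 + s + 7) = -s^3 + 2*s - 1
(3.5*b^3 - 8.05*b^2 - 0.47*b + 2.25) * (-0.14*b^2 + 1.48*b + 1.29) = -0.49*b^5 + 6.307*b^4 - 7.3332*b^3 - 11.3951*b^2 + 2.7237*b + 2.9025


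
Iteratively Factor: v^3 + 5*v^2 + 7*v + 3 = (v + 1)*(v^2 + 4*v + 3) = (v + 1)*(v + 3)*(v + 1)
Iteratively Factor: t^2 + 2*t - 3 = (t - 1)*(t + 3)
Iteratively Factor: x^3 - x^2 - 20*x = (x + 4)*(x^2 - 5*x) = (x - 5)*(x + 4)*(x)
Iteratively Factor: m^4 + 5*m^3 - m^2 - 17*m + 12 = (m - 1)*(m^3 + 6*m^2 + 5*m - 12) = (m - 1)*(m + 4)*(m^2 + 2*m - 3) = (m - 1)^2*(m + 4)*(m + 3)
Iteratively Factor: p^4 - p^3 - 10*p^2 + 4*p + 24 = (p + 2)*(p^3 - 3*p^2 - 4*p + 12) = (p - 2)*(p + 2)*(p^2 - p - 6) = (p - 2)*(p + 2)^2*(p - 3)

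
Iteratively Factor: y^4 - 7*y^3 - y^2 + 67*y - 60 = (y + 3)*(y^3 - 10*y^2 + 29*y - 20) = (y - 5)*(y + 3)*(y^2 - 5*y + 4) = (y - 5)*(y - 1)*(y + 3)*(y - 4)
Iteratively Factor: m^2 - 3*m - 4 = (m + 1)*(m - 4)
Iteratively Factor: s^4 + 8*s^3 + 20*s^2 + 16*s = (s)*(s^3 + 8*s^2 + 20*s + 16) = s*(s + 2)*(s^2 + 6*s + 8) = s*(s + 2)^2*(s + 4)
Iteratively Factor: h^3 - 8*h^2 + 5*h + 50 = (h + 2)*(h^2 - 10*h + 25) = (h - 5)*(h + 2)*(h - 5)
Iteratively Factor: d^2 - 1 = (d + 1)*(d - 1)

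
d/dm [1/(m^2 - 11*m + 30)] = (11 - 2*m)/(m^2 - 11*m + 30)^2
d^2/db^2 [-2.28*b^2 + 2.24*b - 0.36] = -4.56000000000000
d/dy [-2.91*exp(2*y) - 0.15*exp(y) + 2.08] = (-5.82*exp(y) - 0.15)*exp(y)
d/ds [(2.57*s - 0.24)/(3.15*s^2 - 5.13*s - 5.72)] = (-8.0955*s^2 + 1.512*s - 15.9316)/(9.9225*s^4 - 32.319*s^3 - 9.71909999999999*s^2 + 58.6872*s + 32.7184)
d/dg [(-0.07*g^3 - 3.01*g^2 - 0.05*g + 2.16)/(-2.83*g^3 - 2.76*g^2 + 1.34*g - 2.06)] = (-8.3251*g^4 - 0.470599999999997*g^3 + 14.5996*g^2 + 24.3244*g - 2.7914)/(8.0089*g^6 + 15.6216*g^5 + 0.0331999999999981*g^4 + 4.2628*g^3 + 13.1668*g^2 - 5.5208*g + 4.2436)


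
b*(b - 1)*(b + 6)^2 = b^4 + 11*b^3 + 24*b^2 - 36*b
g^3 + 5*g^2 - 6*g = g*(g - 1)*(g + 6)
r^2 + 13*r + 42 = (r + 6)*(r + 7)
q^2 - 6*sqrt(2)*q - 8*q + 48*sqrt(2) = (q - 8)*(q - 6*sqrt(2))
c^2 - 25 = (c - 5)*(c + 5)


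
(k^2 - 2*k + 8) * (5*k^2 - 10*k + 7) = 5*k^4 - 20*k^3 + 67*k^2 - 94*k + 56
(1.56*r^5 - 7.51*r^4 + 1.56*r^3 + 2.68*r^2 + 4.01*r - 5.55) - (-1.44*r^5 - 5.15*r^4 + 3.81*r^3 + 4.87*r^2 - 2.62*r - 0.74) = 3.0*r^5 - 2.36*r^4 - 2.25*r^3 - 2.19*r^2 + 6.63*r - 4.81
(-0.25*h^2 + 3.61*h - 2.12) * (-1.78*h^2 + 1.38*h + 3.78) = 0.445*h^4 - 6.7708*h^3 + 7.8104*h^2 + 10.7202*h - 8.0136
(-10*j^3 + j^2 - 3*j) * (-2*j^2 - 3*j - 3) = 20*j^5 + 28*j^4 + 33*j^3 + 6*j^2 + 9*j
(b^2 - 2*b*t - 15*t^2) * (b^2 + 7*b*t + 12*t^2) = b^4 + 5*b^3*t - 17*b^2*t^2 - 129*b*t^3 - 180*t^4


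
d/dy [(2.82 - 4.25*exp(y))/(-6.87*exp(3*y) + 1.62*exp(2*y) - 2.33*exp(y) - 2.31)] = (-58.395*exp(3*y) + 65.0052*exp(2*y) - 9.1368*exp(y) + 16.3881)*exp(y)/(47.1969*exp(6*y) - 22.2588*exp(5*y) + 34.6386*exp(4*y) + 24.1902*exp(3*y) - 2.0555*exp(2*y) + 10.7646*exp(y) + 5.3361)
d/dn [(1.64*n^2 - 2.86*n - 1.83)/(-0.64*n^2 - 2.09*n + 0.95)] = (-5.258*n^2 + 0.7736*n - 6.5417)/(0.4096*n^4 + 2.6752*n^3 + 3.1521*n^2 - 3.971*n + 0.9025)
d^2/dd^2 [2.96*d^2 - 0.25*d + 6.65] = 5.92000000000000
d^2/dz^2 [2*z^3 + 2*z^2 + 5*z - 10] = 12*z + 4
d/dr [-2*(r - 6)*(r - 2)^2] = 2*(14 - 3*r)*(r - 2)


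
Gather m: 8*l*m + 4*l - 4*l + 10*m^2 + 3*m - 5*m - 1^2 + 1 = 10*m^2 + m*(8*l - 2)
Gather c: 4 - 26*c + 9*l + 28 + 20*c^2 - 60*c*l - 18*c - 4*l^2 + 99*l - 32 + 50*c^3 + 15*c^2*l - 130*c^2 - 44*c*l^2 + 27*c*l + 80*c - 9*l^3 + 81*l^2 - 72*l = 50*c^3 + c^2*(15*l - 110) + c*(-44*l^2 - 33*l + 36) - 9*l^3 + 77*l^2 + 36*l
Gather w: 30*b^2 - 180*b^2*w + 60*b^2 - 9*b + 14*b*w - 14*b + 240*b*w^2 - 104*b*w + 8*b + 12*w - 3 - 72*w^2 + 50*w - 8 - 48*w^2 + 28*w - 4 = 90*b^2 - 15*b + w^2*(240*b - 120) + w*(-180*b^2 - 90*b + 90) - 15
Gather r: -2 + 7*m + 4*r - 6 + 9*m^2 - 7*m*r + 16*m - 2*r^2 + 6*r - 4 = 9*m^2 + 23*m - 2*r^2 + r*(10 - 7*m) - 12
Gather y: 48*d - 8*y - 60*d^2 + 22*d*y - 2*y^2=-60*d^2 + 48*d - 2*y^2 + y*(22*d - 8)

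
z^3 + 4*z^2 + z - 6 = (z - 1)*(z + 2)*(z + 3)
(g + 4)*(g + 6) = g^2 + 10*g + 24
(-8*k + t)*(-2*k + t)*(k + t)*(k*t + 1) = 16*k^4*t + 6*k^3*t^2 + 16*k^3 - 9*k^2*t^3 + 6*k^2*t + k*t^4 - 9*k*t^2 + t^3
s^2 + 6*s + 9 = (s + 3)^2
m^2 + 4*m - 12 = (m - 2)*(m + 6)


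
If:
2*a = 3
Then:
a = 3/2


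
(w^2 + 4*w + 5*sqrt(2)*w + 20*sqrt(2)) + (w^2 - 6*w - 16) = 2*w^2 - 2*w + 5*sqrt(2)*w - 16 + 20*sqrt(2)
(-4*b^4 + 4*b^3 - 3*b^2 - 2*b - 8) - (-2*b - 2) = -4*b^4 + 4*b^3 - 3*b^2 - 6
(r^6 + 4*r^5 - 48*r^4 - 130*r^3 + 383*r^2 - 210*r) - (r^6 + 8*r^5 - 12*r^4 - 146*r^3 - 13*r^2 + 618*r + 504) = -4*r^5 - 36*r^4 + 16*r^3 + 396*r^2 - 828*r - 504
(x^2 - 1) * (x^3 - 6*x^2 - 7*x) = x^5 - 6*x^4 - 8*x^3 + 6*x^2 + 7*x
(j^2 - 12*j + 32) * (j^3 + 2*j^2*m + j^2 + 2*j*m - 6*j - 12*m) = j^5 + 2*j^4*m - 11*j^4 - 22*j^3*m + 14*j^3 + 28*j^2*m + 104*j^2 + 208*j*m - 192*j - 384*m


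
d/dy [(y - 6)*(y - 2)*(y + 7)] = 3*y^2 - 2*y - 44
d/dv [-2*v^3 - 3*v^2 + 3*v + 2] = -6*v^2 - 6*v + 3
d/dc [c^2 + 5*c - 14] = 2*c + 5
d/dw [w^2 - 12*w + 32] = 2*w - 12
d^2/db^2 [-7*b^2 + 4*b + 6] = -14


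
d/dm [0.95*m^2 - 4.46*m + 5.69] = 1.9*m - 4.46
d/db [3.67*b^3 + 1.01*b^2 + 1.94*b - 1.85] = 11.01*b^2 + 2.02*b + 1.94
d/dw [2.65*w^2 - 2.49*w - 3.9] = 5.3*w - 2.49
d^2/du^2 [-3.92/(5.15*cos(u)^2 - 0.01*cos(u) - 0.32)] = (-415.8728*(1 - cos(u)^2)^2 + 0.60564*cos(u)^3 - 233.777432*cos(u)^2 - 1.198736*cos(u) + 428.793904)/(-5.15*cos(u)^2 + 0.01*cos(u) + 0.32)^3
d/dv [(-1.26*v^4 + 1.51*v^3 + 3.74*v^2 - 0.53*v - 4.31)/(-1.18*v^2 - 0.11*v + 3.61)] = (2.9736*v^5 - 1.366*v^4 - 18.5266*v^3 + 15.3165*v^2 + 16.8312*v - 2.3874)/(1.3924*v^4 + 0.2596*v^3 - 8.5075*v^2 - 0.7942*v + 13.0321)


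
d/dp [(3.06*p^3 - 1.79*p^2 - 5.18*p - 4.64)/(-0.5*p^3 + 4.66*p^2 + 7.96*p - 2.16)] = (13.3646*p^4 + 43.5352*p^3 - 16.8984*p^2 + 50.9776*p + 48.1232)/(0.25*p^6 - 4.66*p^5 + 13.7556*p^4 + 76.3472*p^3 + 43.2304*p^2 - 34.3872*p + 4.6656)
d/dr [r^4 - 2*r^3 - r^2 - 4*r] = 4*r^3 - 6*r^2 - 2*r - 4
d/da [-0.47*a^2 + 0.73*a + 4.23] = 0.73 - 0.94*a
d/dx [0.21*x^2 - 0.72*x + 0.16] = 0.42*x - 0.72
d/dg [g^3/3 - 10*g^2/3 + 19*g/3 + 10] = g^2 - 20*g/3 + 19/3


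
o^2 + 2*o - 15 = (o - 3)*(o + 5)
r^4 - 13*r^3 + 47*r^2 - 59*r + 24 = (r - 8)*(r - 3)*(r - 1)^2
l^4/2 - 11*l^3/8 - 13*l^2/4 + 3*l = l*(l/2 + 1)*(l - 4)*(l - 3/4)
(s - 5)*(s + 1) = s^2 - 4*s - 5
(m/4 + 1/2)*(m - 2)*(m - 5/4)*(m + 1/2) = m^4/4 - 3*m^3/16 - 37*m^2/32 + 3*m/4 + 5/8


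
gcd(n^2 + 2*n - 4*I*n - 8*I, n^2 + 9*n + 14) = n + 2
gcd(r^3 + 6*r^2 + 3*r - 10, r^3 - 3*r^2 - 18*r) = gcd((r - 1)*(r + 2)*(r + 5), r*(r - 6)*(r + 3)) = 1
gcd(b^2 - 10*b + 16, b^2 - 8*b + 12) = b - 2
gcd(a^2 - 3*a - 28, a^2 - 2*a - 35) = a - 7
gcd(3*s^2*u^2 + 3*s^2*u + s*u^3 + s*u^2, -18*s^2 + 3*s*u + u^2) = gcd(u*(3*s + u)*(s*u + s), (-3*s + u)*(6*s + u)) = 1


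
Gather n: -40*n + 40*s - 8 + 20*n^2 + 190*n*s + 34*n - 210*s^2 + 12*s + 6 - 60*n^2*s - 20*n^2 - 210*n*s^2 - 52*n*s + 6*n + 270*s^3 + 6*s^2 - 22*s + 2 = -60*n^2*s + n*(-210*s^2 + 138*s) + 270*s^3 - 204*s^2 + 30*s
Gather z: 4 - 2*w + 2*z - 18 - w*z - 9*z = -2*w + z*(-w - 7) - 14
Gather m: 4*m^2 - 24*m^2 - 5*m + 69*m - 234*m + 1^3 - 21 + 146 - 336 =-20*m^2 - 170*m - 210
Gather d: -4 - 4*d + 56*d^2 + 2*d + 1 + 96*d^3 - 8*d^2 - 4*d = 96*d^3 + 48*d^2 - 6*d - 3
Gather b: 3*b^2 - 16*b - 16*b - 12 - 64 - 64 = 3*b^2 - 32*b - 140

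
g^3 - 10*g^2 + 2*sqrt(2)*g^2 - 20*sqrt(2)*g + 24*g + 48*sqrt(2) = (g - 6)*(g - 4)*(g + 2*sqrt(2))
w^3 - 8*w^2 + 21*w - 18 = (w - 3)^2*(w - 2)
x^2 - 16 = (x - 4)*(x + 4)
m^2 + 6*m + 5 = (m + 1)*(m + 5)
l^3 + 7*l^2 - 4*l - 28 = (l - 2)*(l + 2)*(l + 7)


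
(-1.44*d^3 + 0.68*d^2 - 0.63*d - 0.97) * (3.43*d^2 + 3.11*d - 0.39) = -4.9392*d^5 - 2.146*d^4 + 0.5155*d^3 - 5.5516*d^2 - 2.771*d + 0.3783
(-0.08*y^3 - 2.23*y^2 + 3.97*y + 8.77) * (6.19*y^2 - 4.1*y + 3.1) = -0.4952*y^5 - 13.4757*y^4 + 33.4693*y^3 + 31.0963*y^2 - 23.65*y + 27.187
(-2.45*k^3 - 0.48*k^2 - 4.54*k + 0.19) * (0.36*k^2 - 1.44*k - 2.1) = -0.882*k^5 + 3.3552*k^4 + 4.2018*k^3 + 7.614*k^2 + 9.2604*k - 0.399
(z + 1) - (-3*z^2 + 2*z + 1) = 3*z^2 - z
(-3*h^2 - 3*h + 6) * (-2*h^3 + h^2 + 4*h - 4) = 6*h^5 + 3*h^4 - 27*h^3 + 6*h^2 + 36*h - 24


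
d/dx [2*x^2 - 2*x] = 4*x - 2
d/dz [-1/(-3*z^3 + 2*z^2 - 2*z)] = (-9*z^2 + 4*z - 2)/(z^2*(3*z^2 - 2*z + 2)^2)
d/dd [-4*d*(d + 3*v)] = -8*d - 12*v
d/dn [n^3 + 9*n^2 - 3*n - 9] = 3*n^2 + 18*n - 3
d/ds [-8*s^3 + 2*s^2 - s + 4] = -24*s^2 + 4*s - 1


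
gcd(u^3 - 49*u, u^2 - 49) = u^2 - 49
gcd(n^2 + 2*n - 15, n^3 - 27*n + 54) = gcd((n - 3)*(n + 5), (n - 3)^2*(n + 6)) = n - 3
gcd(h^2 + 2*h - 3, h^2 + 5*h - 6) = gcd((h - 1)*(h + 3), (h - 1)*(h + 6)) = h - 1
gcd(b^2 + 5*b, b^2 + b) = b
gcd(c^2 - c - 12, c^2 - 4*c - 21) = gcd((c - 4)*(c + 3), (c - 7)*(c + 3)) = c + 3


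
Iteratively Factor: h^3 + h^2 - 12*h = (h + 4)*(h^2 - 3*h) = (h - 3)*(h + 4)*(h)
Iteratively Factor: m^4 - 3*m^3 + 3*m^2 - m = (m - 1)*(m^3 - 2*m^2 + m) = (m - 1)^2*(m^2 - m) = (m - 1)^3*(m)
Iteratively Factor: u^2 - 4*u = (u - 4)*(u)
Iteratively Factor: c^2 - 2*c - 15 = (c - 5)*(c + 3)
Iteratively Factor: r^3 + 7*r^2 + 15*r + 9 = (r + 1)*(r^2 + 6*r + 9) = (r + 1)*(r + 3)*(r + 3)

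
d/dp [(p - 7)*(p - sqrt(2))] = 2*p - 7 - sqrt(2)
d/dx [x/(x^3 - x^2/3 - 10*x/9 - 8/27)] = 27*(-54*x^3 + 9*x^2 - 8)/(729*x^6 - 486*x^5 - 1539*x^4 + 108*x^3 + 1044*x^2 + 480*x + 64)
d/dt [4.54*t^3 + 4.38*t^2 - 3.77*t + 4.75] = 13.62*t^2 + 8.76*t - 3.77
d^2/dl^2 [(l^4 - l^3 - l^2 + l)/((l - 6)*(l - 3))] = 2*(l^6 - 27*l^5 + 297*l^4 - 1367*l^3 + 2484*l^2 - 1026*l - 162)/(l^6 - 27*l^5 + 297*l^4 - 1701*l^3 + 5346*l^2 - 8748*l + 5832)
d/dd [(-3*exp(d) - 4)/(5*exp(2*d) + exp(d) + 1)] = ((3*exp(d) + 4)*(10*exp(d) + 1) - 15*exp(2*d) - 3*exp(d) - 3)*exp(d)/(5*exp(2*d) + exp(d) + 1)^2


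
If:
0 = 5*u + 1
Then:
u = -1/5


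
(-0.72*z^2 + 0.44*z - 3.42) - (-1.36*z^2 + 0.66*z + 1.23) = 0.64*z^2 - 0.22*z - 4.65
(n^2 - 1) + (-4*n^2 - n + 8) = -3*n^2 - n + 7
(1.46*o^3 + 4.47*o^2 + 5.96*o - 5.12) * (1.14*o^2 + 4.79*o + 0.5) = 1.6644*o^5 + 12.0892*o^4 + 28.9357*o^3 + 24.9466*o^2 - 21.5448*o - 2.56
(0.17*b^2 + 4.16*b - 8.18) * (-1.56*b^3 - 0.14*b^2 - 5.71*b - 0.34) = -0.2652*b^5 - 6.5134*b^4 + 11.2077*b^3 - 22.6662*b^2 + 45.2934*b + 2.7812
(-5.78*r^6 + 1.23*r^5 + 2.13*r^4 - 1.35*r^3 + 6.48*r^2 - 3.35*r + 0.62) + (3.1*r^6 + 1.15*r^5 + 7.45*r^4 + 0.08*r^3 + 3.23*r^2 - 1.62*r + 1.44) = -2.68*r^6 + 2.38*r^5 + 9.58*r^4 - 1.27*r^3 + 9.71*r^2 - 4.97*r + 2.06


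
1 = 1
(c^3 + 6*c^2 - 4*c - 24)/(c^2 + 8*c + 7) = (c^3 + 6*c^2 - 4*c - 24)/(c^2 + 8*c + 7)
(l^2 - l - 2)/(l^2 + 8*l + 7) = (l - 2)/(l + 7)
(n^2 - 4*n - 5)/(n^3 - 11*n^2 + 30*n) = (n + 1)/(n*(n - 6))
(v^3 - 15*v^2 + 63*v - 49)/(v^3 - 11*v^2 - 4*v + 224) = (v^2 - 8*v + 7)/(v^2 - 4*v - 32)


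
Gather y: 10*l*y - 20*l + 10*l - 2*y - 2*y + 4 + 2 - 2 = -10*l + y*(10*l - 4) + 4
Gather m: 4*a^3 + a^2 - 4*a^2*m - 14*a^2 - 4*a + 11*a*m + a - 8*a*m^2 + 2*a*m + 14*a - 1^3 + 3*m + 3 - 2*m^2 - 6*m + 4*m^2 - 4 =4*a^3 - 13*a^2 + 11*a + m^2*(2 - 8*a) + m*(-4*a^2 + 13*a - 3) - 2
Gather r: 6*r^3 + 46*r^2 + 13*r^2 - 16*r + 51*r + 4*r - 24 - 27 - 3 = 6*r^3 + 59*r^2 + 39*r - 54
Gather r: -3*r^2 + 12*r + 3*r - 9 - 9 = -3*r^2 + 15*r - 18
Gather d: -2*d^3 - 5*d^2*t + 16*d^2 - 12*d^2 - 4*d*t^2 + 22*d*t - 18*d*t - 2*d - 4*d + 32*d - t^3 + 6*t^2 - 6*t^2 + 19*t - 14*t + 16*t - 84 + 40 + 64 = -2*d^3 + d^2*(4 - 5*t) + d*(-4*t^2 + 4*t + 26) - t^3 + 21*t + 20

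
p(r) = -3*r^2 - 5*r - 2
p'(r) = -6*r - 5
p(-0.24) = -0.97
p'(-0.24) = -3.56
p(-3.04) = -14.52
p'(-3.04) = 13.24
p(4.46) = -83.97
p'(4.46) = -31.76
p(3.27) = -50.43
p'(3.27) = -24.62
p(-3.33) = -18.62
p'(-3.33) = 14.98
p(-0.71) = 0.04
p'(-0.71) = -0.74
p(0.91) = -9.03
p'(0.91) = -10.46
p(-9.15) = -207.42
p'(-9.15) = 49.90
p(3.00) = -44.00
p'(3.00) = -23.00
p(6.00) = -140.00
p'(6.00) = -41.00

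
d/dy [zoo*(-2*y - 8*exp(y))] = zoo*(exp(y) + 1)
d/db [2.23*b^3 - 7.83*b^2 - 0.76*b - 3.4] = 6.69*b^2 - 15.66*b - 0.76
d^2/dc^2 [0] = 0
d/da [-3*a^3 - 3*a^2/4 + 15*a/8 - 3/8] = -9*a^2 - 3*a/2 + 15/8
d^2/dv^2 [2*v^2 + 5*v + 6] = 4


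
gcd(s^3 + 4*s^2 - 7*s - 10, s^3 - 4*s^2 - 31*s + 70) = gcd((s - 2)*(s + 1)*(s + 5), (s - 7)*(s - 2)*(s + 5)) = s^2 + 3*s - 10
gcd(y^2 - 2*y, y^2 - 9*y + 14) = y - 2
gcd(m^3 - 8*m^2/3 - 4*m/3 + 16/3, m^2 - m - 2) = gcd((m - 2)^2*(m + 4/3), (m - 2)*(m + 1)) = m - 2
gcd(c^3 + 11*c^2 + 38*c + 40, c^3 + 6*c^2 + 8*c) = c^2 + 6*c + 8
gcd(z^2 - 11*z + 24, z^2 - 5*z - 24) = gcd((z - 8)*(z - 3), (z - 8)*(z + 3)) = z - 8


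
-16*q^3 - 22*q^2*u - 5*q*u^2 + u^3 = (-8*q + u)*(q + u)*(2*q + u)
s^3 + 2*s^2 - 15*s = s*(s - 3)*(s + 5)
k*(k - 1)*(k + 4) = k^3 + 3*k^2 - 4*k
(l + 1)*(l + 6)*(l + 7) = l^3 + 14*l^2 + 55*l + 42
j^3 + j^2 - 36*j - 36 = (j - 6)*(j + 1)*(j + 6)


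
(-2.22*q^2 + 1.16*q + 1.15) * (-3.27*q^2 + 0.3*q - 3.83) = 7.2594*q^4 - 4.4592*q^3 + 5.0901*q^2 - 4.0978*q - 4.4045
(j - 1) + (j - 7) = 2*j - 8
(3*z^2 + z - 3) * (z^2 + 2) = 3*z^4 + z^3 + 3*z^2 + 2*z - 6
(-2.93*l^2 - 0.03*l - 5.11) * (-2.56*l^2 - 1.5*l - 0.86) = 7.5008*l^4 + 4.4718*l^3 + 15.6464*l^2 + 7.6908*l + 4.3946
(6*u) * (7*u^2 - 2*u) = 42*u^3 - 12*u^2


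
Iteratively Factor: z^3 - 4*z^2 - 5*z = (z + 1)*(z^2 - 5*z) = z*(z + 1)*(z - 5)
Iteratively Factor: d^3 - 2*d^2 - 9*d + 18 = (d - 2)*(d^2 - 9) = (d - 3)*(d - 2)*(d + 3)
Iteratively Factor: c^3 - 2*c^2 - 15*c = (c - 5)*(c^2 + 3*c) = c*(c - 5)*(c + 3)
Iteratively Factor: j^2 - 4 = (j + 2)*(j - 2)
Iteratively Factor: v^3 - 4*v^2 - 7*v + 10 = (v + 2)*(v^2 - 6*v + 5) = (v - 1)*(v + 2)*(v - 5)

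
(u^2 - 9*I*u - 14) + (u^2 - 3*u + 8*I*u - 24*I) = 2*u^2 - 3*u - I*u - 14 - 24*I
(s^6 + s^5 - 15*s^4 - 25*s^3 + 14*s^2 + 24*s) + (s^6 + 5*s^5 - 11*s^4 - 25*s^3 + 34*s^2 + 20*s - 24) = 2*s^6 + 6*s^5 - 26*s^4 - 50*s^3 + 48*s^2 + 44*s - 24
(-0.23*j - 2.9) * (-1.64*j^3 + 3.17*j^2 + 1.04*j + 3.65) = 0.3772*j^4 + 4.0269*j^3 - 9.4322*j^2 - 3.8555*j - 10.585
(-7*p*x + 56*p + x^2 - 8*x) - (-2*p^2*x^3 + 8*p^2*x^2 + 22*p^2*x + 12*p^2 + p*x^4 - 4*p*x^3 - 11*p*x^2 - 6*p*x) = 2*p^2*x^3 - 8*p^2*x^2 - 22*p^2*x - 12*p^2 - p*x^4 + 4*p*x^3 + 11*p*x^2 - p*x + 56*p + x^2 - 8*x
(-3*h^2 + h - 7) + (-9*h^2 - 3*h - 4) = -12*h^2 - 2*h - 11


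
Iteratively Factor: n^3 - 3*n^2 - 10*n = (n - 5)*(n^2 + 2*n) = n*(n - 5)*(n + 2)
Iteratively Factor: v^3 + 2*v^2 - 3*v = (v)*(v^2 + 2*v - 3) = v*(v + 3)*(v - 1)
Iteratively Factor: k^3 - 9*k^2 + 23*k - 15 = (k - 5)*(k^2 - 4*k + 3) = (k - 5)*(k - 1)*(k - 3)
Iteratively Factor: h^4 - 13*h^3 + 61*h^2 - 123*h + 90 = (h - 3)*(h^3 - 10*h^2 + 31*h - 30) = (h - 3)*(h - 2)*(h^2 - 8*h + 15) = (h - 5)*(h - 3)*(h - 2)*(h - 3)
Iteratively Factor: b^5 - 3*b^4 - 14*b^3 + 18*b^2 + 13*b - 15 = (b + 1)*(b^4 - 4*b^3 - 10*b^2 + 28*b - 15) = (b + 1)*(b + 3)*(b^3 - 7*b^2 + 11*b - 5) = (b - 5)*(b + 1)*(b + 3)*(b^2 - 2*b + 1) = (b - 5)*(b - 1)*(b + 1)*(b + 3)*(b - 1)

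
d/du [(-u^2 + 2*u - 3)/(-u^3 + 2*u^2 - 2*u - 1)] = (-u^4 + 4*u^3 - 11*u^2 + 14*u - 8)/(u^6 - 4*u^5 + 8*u^4 - 6*u^3 + 4*u + 1)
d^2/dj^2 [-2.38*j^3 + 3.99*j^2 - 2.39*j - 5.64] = 7.98 - 14.28*j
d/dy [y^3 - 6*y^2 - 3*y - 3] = 3*y^2 - 12*y - 3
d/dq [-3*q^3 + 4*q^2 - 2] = q*(8 - 9*q)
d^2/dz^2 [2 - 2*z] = 0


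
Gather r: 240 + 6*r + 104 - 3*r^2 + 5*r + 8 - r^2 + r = -4*r^2 + 12*r + 352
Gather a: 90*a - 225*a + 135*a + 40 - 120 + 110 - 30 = 0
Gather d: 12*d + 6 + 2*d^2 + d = 2*d^2 + 13*d + 6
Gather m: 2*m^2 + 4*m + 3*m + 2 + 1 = 2*m^2 + 7*m + 3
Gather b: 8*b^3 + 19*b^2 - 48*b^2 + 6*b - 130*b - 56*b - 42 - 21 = 8*b^3 - 29*b^2 - 180*b - 63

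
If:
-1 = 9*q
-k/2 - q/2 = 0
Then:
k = 1/9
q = -1/9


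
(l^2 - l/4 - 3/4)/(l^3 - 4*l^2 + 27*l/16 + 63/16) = 4*(l - 1)/(4*l^2 - 19*l + 21)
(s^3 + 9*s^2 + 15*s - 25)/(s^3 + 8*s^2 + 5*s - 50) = (s - 1)/(s - 2)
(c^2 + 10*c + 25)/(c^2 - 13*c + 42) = (c^2 + 10*c + 25)/(c^2 - 13*c + 42)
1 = 1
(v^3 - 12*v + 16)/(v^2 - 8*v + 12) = (v^2 + 2*v - 8)/(v - 6)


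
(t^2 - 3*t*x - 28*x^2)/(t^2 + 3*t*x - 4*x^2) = (-t + 7*x)/(-t + x)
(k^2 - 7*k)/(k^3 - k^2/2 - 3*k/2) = 2*(7 - k)/(-2*k^2 + k + 3)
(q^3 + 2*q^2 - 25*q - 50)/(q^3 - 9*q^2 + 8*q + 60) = (q + 5)/(q - 6)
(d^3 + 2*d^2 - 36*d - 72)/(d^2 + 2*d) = d - 36/d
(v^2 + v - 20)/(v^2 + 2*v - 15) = (v - 4)/(v - 3)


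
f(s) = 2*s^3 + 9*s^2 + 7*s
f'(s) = 6*s^2 + 18*s + 7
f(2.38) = 94.60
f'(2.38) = 83.83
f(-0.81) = -0.83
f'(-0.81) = -3.64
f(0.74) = 10.92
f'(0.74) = 23.61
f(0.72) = 10.45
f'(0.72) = 23.07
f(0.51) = 6.18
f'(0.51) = 17.74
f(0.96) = 16.78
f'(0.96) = 29.81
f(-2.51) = 7.50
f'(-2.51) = -0.38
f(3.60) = 235.15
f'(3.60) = 149.56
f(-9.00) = -792.00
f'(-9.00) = 331.00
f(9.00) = 2250.00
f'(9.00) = 655.00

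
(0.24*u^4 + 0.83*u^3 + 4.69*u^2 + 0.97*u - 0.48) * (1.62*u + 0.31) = 0.3888*u^5 + 1.419*u^4 + 7.8551*u^3 + 3.0253*u^2 - 0.4769*u - 0.1488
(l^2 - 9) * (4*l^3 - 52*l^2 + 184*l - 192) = 4*l^5 - 52*l^4 + 148*l^3 + 276*l^2 - 1656*l + 1728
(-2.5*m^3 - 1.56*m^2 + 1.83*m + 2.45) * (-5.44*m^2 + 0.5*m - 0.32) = 13.6*m^5 + 7.2364*m^4 - 9.9352*m^3 - 11.9138*m^2 + 0.6394*m - 0.784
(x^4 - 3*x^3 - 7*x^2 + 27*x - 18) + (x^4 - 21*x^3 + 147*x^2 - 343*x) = 2*x^4 - 24*x^3 + 140*x^2 - 316*x - 18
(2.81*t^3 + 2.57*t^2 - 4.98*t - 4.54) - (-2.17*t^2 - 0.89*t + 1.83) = 2.81*t^3 + 4.74*t^2 - 4.09*t - 6.37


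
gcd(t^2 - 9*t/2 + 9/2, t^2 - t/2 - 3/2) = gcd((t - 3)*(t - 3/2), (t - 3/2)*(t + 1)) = t - 3/2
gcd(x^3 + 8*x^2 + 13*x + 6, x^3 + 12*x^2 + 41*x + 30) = x^2 + 7*x + 6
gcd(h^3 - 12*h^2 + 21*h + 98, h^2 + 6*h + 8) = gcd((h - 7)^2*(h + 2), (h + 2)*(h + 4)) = h + 2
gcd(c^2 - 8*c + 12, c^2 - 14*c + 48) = c - 6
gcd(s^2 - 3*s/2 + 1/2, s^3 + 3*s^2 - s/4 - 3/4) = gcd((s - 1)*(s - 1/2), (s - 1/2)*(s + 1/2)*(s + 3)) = s - 1/2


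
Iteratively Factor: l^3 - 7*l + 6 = (l - 1)*(l^2 + l - 6) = (l - 1)*(l + 3)*(l - 2)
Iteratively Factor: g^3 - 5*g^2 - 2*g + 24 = (g - 4)*(g^2 - g - 6) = (g - 4)*(g - 3)*(g + 2)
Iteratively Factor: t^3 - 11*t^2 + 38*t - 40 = (t - 5)*(t^2 - 6*t + 8) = (t - 5)*(t - 4)*(t - 2)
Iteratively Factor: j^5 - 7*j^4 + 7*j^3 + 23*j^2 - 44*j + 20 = (j - 2)*(j^4 - 5*j^3 - 3*j^2 + 17*j - 10) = (j - 2)*(j - 1)*(j^3 - 4*j^2 - 7*j + 10) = (j - 2)*(j - 1)*(j + 2)*(j^2 - 6*j + 5) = (j - 5)*(j - 2)*(j - 1)*(j + 2)*(j - 1)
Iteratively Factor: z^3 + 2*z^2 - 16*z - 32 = (z - 4)*(z^2 + 6*z + 8) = (z - 4)*(z + 2)*(z + 4)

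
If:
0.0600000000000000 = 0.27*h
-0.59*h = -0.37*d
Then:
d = 0.35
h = 0.22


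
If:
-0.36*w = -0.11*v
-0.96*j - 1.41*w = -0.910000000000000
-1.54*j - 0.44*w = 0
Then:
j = -0.23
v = 2.62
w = 0.80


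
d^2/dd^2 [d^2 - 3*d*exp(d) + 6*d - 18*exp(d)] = -3*d*exp(d) - 24*exp(d) + 2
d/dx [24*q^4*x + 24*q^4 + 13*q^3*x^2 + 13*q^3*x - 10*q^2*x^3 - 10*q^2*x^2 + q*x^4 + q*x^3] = q*(24*q^3 + 26*q^2*x + 13*q^2 - 30*q*x^2 - 20*q*x + 4*x^3 + 3*x^2)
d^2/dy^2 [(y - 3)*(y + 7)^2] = 6*y + 22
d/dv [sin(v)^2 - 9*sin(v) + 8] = (2*sin(v) - 9)*cos(v)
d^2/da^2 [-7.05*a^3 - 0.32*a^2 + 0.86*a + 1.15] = -42.3*a - 0.64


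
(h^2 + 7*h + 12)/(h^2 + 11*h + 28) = (h + 3)/(h + 7)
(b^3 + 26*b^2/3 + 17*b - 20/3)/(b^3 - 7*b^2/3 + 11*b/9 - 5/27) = 9*(b^2 + 9*b + 20)/(9*b^2 - 18*b + 5)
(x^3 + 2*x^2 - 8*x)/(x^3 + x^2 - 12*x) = (x - 2)/(x - 3)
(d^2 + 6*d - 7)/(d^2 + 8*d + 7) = (d - 1)/(d + 1)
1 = 1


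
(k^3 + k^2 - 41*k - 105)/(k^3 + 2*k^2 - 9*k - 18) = (k^2 - 2*k - 35)/(k^2 - k - 6)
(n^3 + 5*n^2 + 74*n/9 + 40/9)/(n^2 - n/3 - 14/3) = (9*n^2 + 27*n + 20)/(3*(3*n - 7))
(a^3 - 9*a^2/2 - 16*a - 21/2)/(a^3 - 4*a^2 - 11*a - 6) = (2*a^2 - 11*a - 21)/(2*(a^2 - 5*a - 6))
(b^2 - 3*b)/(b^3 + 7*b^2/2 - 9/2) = 2*b*(b - 3)/(2*b^3 + 7*b^2 - 9)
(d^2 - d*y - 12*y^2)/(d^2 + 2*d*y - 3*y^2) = (-d + 4*y)/(-d + y)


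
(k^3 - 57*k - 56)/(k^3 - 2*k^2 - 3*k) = (k^2 - k - 56)/(k*(k - 3))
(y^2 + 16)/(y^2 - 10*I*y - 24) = (y + 4*I)/(y - 6*I)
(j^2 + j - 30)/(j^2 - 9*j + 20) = (j + 6)/(j - 4)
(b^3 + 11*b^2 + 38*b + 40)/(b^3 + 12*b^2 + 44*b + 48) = (b + 5)/(b + 6)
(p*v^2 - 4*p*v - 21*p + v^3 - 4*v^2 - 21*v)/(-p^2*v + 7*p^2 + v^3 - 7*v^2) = (-v - 3)/(p - v)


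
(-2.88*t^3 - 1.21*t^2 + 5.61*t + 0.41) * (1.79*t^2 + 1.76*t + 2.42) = -5.1552*t^5 - 7.2347*t^4 + 0.9427*t^3 + 7.6793*t^2 + 14.2978*t + 0.9922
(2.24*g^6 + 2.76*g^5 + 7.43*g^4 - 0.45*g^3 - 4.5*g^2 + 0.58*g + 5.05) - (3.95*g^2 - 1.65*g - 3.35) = 2.24*g^6 + 2.76*g^5 + 7.43*g^4 - 0.45*g^3 - 8.45*g^2 + 2.23*g + 8.4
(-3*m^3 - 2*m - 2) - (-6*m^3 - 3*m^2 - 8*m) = 3*m^3 + 3*m^2 + 6*m - 2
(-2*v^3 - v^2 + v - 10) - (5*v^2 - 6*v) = -2*v^3 - 6*v^2 + 7*v - 10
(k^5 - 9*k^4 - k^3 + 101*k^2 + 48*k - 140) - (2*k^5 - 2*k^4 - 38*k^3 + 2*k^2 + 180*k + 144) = -k^5 - 7*k^4 + 37*k^3 + 99*k^2 - 132*k - 284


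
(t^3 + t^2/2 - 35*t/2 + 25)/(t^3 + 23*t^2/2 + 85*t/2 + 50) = (2*t^2 - 9*t + 10)/(2*t^2 + 13*t + 20)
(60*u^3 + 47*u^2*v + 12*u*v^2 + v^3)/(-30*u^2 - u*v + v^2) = (-12*u^2 - 7*u*v - v^2)/(6*u - v)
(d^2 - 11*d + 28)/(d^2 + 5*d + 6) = (d^2 - 11*d + 28)/(d^2 + 5*d + 6)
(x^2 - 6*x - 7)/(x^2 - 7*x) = (x + 1)/x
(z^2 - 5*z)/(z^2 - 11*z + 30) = z/(z - 6)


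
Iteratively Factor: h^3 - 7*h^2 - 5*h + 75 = (h + 3)*(h^2 - 10*h + 25) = (h - 5)*(h + 3)*(h - 5)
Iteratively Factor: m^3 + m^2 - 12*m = (m + 4)*(m^2 - 3*m) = m*(m + 4)*(m - 3)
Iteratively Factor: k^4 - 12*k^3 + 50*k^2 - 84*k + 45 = (k - 1)*(k^3 - 11*k^2 + 39*k - 45) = (k - 3)*(k - 1)*(k^2 - 8*k + 15) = (k - 5)*(k - 3)*(k - 1)*(k - 3)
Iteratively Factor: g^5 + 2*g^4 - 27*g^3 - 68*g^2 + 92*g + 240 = (g + 3)*(g^4 - g^3 - 24*g^2 + 4*g + 80) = (g + 2)*(g + 3)*(g^3 - 3*g^2 - 18*g + 40) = (g - 5)*(g + 2)*(g + 3)*(g^2 + 2*g - 8) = (g - 5)*(g + 2)*(g + 3)*(g + 4)*(g - 2)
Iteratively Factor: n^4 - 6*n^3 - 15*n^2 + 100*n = (n - 5)*(n^3 - n^2 - 20*n) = (n - 5)^2*(n^2 + 4*n) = (n - 5)^2*(n + 4)*(n)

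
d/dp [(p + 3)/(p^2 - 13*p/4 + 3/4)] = 8*(-2*p^2 - 12*p + 21)/(16*p^4 - 104*p^3 + 193*p^2 - 78*p + 9)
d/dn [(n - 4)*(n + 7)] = 2*n + 3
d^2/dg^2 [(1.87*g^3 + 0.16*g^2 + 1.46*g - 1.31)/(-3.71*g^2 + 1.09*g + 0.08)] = (2.8421709430404e-14*g^5 - 2.8421709430404e-14*g^4 - 47.038746*g^3 + 106.922514*g^2 - 34.45683*g + 4.143014)/(51.064811*g^6 - 45.008607*g^5 + 9.920169*g^4 + 0.646043*g^3 - 0.213912*g^2 - 0.020928*g - 0.000512)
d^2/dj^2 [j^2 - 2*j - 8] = 2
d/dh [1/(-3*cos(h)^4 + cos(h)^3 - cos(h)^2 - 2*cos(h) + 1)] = (-12*cos(h)^3 + 3*cos(h)^2 - 2*cos(h) - 2)*sin(h)/(3*cos(h)^4 - cos(h)^3 + cos(h)^2 + 2*cos(h) - 1)^2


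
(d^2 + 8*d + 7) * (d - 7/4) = d^3 + 25*d^2/4 - 7*d - 49/4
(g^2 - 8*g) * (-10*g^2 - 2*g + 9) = -10*g^4 + 78*g^3 + 25*g^2 - 72*g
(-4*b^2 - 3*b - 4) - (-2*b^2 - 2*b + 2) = -2*b^2 - b - 6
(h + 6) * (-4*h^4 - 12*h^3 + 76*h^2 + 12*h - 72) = -4*h^5 - 36*h^4 + 4*h^3 + 468*h^2 - 432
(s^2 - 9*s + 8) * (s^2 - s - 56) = s^4 - 10*s^3 - 39*s^2 + 496*s - 448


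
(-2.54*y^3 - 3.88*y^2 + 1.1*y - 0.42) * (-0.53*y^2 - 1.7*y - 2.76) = 1.3462*y^5 + 6.3744*y^4 + 13.0234*y^3 + 9.0614*y^2 - 2.322*y + 1.1592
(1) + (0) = 1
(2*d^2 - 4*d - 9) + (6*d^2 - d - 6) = 8*d^2 - 5*d - 15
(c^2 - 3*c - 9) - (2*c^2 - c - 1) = -c^2 - 2*c - 8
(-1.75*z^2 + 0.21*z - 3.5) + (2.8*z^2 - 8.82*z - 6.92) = 1.05*z^2 - 8.61*z - 10.42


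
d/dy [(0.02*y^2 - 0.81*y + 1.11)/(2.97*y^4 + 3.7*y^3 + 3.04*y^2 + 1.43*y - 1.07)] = (-0.1188*y^5 + 7.1431*y^4 - 7.1928*y^3 - 9.83*y^2 - 6.7916*y - 0.7206)/(8.8209*y^8 + 21.978*y^7 + 31.7476*y^6 + 30.9902*y^5 + 13.4678*y^4 + 0.776399999999999*y^3 - 4.4607*y^2 - 3.0602*y + 1.1449)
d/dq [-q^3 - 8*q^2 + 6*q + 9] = -3*q^2 - 16*q + 6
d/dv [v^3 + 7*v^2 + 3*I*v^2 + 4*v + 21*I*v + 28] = 3*v^2 + v*(14 + 6*I) + 4 + 21*I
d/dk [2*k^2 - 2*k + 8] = 4*k - 2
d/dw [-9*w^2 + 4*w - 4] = 4 - 18*w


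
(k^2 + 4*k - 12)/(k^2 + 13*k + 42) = (k - 2)/(k + 7)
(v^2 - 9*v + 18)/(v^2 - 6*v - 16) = (-v^2 + 9*v - 18)/(-v^2 + 6*v + 16)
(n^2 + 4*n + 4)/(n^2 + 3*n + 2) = (n + 2)/(n + 1)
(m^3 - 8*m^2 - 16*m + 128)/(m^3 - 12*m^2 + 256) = (m - 4)/(m - 8)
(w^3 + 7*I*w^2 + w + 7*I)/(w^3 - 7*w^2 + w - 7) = (w + 7*I)/(w - 7)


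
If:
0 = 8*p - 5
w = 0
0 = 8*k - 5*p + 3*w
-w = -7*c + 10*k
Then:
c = 125/224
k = 25/64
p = 5/8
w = 0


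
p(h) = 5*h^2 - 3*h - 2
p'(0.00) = -3.00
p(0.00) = -2.00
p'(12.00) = 117.00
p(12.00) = 682.00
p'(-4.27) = -45.70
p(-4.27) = 101.97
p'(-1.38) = -16.80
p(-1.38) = 11.66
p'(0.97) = 6.70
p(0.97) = -0.21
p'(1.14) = 8.40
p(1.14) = 1.08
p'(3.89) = 35.90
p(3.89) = 61.99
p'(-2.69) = -29.90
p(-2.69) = 42.25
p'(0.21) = -0.90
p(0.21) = -2.41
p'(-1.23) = -15.30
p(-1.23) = 9.25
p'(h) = 10*h - 3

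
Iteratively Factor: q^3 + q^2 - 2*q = (q - 1)*(q^2 + 2*q) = q*(q - 1)*(q + 2)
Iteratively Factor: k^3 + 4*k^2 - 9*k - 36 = (k + 3)*(k^2 + k - 12) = (k - 3)*(k + 3)*(k + 4)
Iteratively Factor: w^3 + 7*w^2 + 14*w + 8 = (w + 1)*(w^2 + 6*w + 8) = (w + 1)*(w + 2)*(w + 4)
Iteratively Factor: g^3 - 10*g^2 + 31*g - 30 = (g - 5)*(g^2 - 5*g + 6) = (g - 5)*(g - 2)*(g - 3)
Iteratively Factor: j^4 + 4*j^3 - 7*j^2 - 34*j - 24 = (j + 4)*(j^3 - 7*j - 6) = (j - 3)*(j + 4)*(j^2 + 3*j + 2) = (j - 3)*(j + 1)*(j + 4)*(j + 2)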